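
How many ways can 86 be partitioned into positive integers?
34262962

p(n) counts ways to write n as a sum of positive integers (order ignored).
Euler's pentagonal recurrence: p(k) = p(k-1) + p(k-2) - p(k-5) - p(k-7) + p(k-12) + p(k-15) - ... (offsets j(3j∓1)/2, signs ++--, p(0)=1, p(<0)=0).
DP table for k = 0..85: p(0)=1, p(1)=1, p(2)=2, p(3)=3, p(4)=5, p(5)=7, p(6)=11, p(7)=15, p(8)=22, p(9)=30, p(10)=42, p(11)=56, p(12)=77, p(13)=101, p(14)=135, p(15)=176, p(16)=231, p(17)=297, p(18)=385, p(19)=490, p(20)=627, p(21)=792, p(22)=1002, p(23)=1255, p(24)=1575, p(25)=1958, p(26)=2436, p(27)=3010, p(28)=3718, p(29)=4565, p(30)=5604, p(31)=6842, p(32)=8349, p(33)=10143, p(34)=12310, p(35)=14883, p(36)=17977, p(37)=21637, p(38)=26015, p(39)=31185, p(40)=37338, p(41)=44583, p(42)=53174, p(43)=63261, p(44)=75175, p(45)=89134, p(46)=105558, p(47)=124754, p(48)=147273, p(49)=173525, p(50)=204226, p(51)=239943, p(52)=281589, p(53)=329931, p(54)=386155, p(55)=451276, p(56)=526823, p(57)=614154, p(58)=715220, p(59)=831820, p(60)=966467, p(61)=1121505, p(62)=1300156, p(63)=1505499, p(64)=1741630, p(65)=2012558, p(66)=2323520, p(67)=2679689, p(68)=3087735, p(69)=3554345, p(70)=4087968, p(71)=4697205, p(72)=5392783, p(73)=6185689, p(74)=7089500, p(75)=8118264, p(76)=9289091, p(77)=10619863, p(78)=12132164, p(79)=13848650, p(80)=15796476, p(81)=18004327, p(82)=20506255, p(83)=23338469, p(84)=26543660, p(85)=30167357.
Final step: p(86) = p(85) + p(84) - p(81) - p(79) + p(74) + p(71) - p(64) - p(60) + p(51) + p(46) - p(35) - p(29) + p(16) + p(9)
= 30167357 + 26543660 - 18004327 - 13848650 + 7089500 + 4697205 - 1741630 - 966467 + 239943 + 105558 - 14883 - 4565 + 231 + 30
= 34262962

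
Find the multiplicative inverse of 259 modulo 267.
100

gcd(259, 267) = 1, so the inverse exists.
Extended Euclidean algorithm on (267, 259):
267 = 1 × 259 + 8  ⟹  8 = (1)·267 + (-1)·259
259 = 32 × 8 + 3  ⟹  3 = (-32)·267 + (33)·259
8 = 2 × 3 + 2  ⟹  2 = (65)·267 + (-67)·259
3 = 1 × 2 + 1  ⟹  1 = (-97)·267 + (100)·259
So (100)·259 ≡ 1 (mod 267), i.e. 259^(-1) ≡ 100 (mod 267).
Check: 259 × 100 = 25900 ≡ 1 (mod 267)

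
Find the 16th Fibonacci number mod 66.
63

Matrix identity: Q^n = [[F_(n+1), F_n], [F_n, F_(n-1)]] with Q = [[1,1],[1,0]].
n = 16 = 10000₂. Square-and-multiply, entries mod 66:
Q^1 = [[1,1],[1,0]]
Q^2 = (Q^1)² = [[2,1],[1,1]]
Q^4 = (Q^2)² = [[5,3],[3,2]]
Q^8 = (Q^4)² = [[34,21],[21,13]]
Q^16 = (Q^8)² = [[13,63],[63,16]]
F_16 mod 66 = Q^16[0][1] = 63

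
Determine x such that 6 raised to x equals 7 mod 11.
3

Baby-step giant-step with step n = ⌈√11⌉ = 4.
Baby steps 6^j mod 11 (j:value) for j=0..3: 0:1, 1:6, 2:3, 3:7.
h = 7 is already in the table at j=3, so x = 3.
Check: 6^3 ≡ 7 (mod 11).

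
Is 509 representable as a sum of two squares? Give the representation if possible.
5² + 22² (a=5, b=22)

Factorization: 509 = 509
By Fermat: n is sum of two squares iff every prime p ≡ 3 (mod 4) appears to even power.
All primes ≡ 3 (mod 4) appear to even power.
Search a = 0, 1, 2, … for 509 - a² a perfect square: first hit at a = 5: 509 - 25 = 484 = 22².
509 = 5² + 22² = 25 + 484 ✓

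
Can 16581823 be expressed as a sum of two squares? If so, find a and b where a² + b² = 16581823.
Not possible

Factorization: 16581823 = 29 × 83^3
By Fermat: n is sum of two squares iff every prime p ≡ 3 (mod 4) appears to even power.
Prime(s) ≡ 3 (mod 4) with odd exponent: [(83, 3)]
Therefore 16581823 cannot be expressed as a² + b².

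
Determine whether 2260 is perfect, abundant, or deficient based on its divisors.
abundant

Proper divisors of 2260: sum = 1 + 2 + 4 + 5 + 10 + 20 + 113 + 226 + 452 + 565 + 1130 = 2528
Since 2528 > 2260, 2260 is abundant.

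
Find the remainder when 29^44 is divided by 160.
81

Repeated squaring. Binary of 44 = 101100.
29^1 ≡ 29 (mod 160); 29^2 ≡ 41 (mod 160); 29^4 ≡ 81 (mod 160); 29^8 ≡ 1 (mod 160); 29^16 ≡ 1 (mod 160); 29^32 ≡ 1 (mod 160)
29^44 = 29^4 × 29^8 × 29^32 ≡ 81 (mod 160)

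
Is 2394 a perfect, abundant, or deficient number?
abundant

Proper divisors of 2394: sum = 1 + 2 + 3 + 6 + 7 + 9 + 14 + 18 + ... + 342 + 399 + 798 + 1197 (23 divisors) = 3846
Since 3846 > 2394, 2394 is abundant.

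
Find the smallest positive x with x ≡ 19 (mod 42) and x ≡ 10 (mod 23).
355

Using Chinese Remainder Theorem:
M = 42 × 23 = 966
M1 = 23, M2 = 42
y1 = 23^(-1) mod 42 = 11
y2 = 42^(-1) mod 23 = 17
x = (19×23×11 + 10×42×17) mod 966 = 355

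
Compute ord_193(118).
96

193 is prime, so ord(118) divides φ(193) = 192.
Divisors of 192: 1, 2, 3, 4, 6, 8, 12, 16, 24, 32, 48, 64, 96, 192.
Repeated squaring: 118^1 ≡ 118, 118^2 ≡ 28, 118^4 ≡ 12, 118^8 ≡ 144, 118^16 ≡ 85, 118^32 ≡ 84, 118^64 ≡ 108, 118^128 ≡ 84 (mod 193).
Test 118^d mod 193 for each divisor d in increasing order:
118^1 ≡ 118
118^2 ≡ 28
118^3 = 118^2·118^1 ≡ 23
118^4 ≡ 12
118^6 = 118^4·118^2 ≡ 143
118^8 ≡ 144
118^12 = 118^8·118^4 ≡ 184
118^16 ≡ 85
118^24 = 118^16·118^8 ≡ 81
118^32 ≡ 84
118^48 = 118^32·118^16 ≡ 192
118^64 ≡ 108
118^96 = 118^64·118^32 ≡ 1  ← first divisor giving 1
The order is 96.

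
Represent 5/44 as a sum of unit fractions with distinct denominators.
1/9 + 1/396

Greedy algorithm:
5/44: ceiling(44/5) = 9, use 1/9
1/396: ceiling(396/1) = 396, use 1/396
Result: 5/44 = 1/9 + 1/396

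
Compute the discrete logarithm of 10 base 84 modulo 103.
93

Baby-step giant-step with step n = ⌈√103⌉ = 11.
Baby steps 84^j mod 103 (j:value) for j=0..10: 0:1, 1:84, 2:52, 3:42, 4:26, 5:21, 6:13, 7:62, 8:58, 9:31, 10:29.
Giant-step multiplier: 84^(-11) ≡ 84^(102-11) = 84^91 ≡ 20 (mod 103).
Giant steps γ_i = 10·20^i mod 103: γ_0=10, γ_1=97, γ_2=86, γ_3=72, γ_4=101, γ_5=63, γ_6=24, γ_7=68, γ_8=21 (in table at j=5).
x = i·n + j = 8·11 + 5 = 93.
Check: 84^93 ≡ 10 (mod 103).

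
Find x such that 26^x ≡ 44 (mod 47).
11

Baby-step giant-step with step n = ⌈√47⌉ = 7.
Baby steps 26^j mod 47 (j:value) for j=0..6: 0:1, 1:26, 2:18, 3:45, 4:42, 5:11, 6:4.
Giant-step multiplier: 26^(-7) ≡ 26^(46-7) = 26^39 ≡ 33 (mod 47).
Giant steps γ_i = 44·33^i mod 47: γ_0=44, γ_1=42 (in table at j=4).
x = i·n + j = 1·7 + 4 = 11.
Check: 26^11 ≡ 44 (mod 47).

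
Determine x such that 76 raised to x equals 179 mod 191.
61

Baby-step giant-step with step n = ⌈√191⌉ = 14.
Baby steps 76^j mod 191 (j:value) for j=0..13: 0:1, 1:76, 2:46, 3:58, 4:15, 5:185, 6:117, 7:106, 8:34, 9:101, 10:36, 11:62, 12:128, 13:178.
Giant-step multiplier: 76^(-14) ≡ 76^(190-14) = 76^176 ≡ 81 (mod 191).
Giant steps γ_i = 179·81^i mod 191: γ_0=179, γ_1=174, γ_2=151, γ_3=7, γ_4=185 (in table at j=5).
x = i·n + j = 4·14 + 5 = 61.
Check: 76^61 ≡ 179 (mod 191).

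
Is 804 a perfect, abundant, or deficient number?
abundant

Proper divisors of 804: sum = 1 + 2 + 3 + 4 + 6 + 12 + 67 + 134 + 201 + 268 + 402 = 1100
Since 1100 > 804, 804 is abundant.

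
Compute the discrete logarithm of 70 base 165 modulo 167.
143

Baby-step giant-step with step n = ⌈√167⌉ = 13.
Baby steps 165^j mod 167 (j:value) for j=0..12: 0:1, 1:165, 2:4, 3:159, 4:16, 5:135, 6:64, 7:39, 8:89, 9:156, 10:22, 11:123, 12:88.
Giant-step multiplier: 165^(-13) ≡ 165^(166-13) = 165^153 ≡ 37 (mod 167).
Giant steps γ_i = 70·37^i mod 167: γ_0=70, γ_1=85, γ_2=139, γ_3=133, γ_4=78, γ_5=47, γ_6=69, γ_7=48, γ_8=106, γ_9=81, γ_10=158, γ_11=1 (in table at j=0).
x = i·n + j = 11·13 + 0 = 143.
Check: 165^143 ≡ 70 (mod 167).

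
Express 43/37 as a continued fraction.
[1; 6, 6]

Euclidean algorithm steps:
43 = 1 × 37 + 6
37 = 6 × 6 + 1
6 = 6 × 1 + 0
Continued fraction: [1; 6, 6]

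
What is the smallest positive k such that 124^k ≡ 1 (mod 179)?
89

179 is prime, so ord(124) divides φ(179) = 178.
Divisors of 178: 1, 2, 89, 178.
Repeated squaring: 124^1 ≡ 124, 124^2 ≡ 161, 124^4 ≡ 145, 124^8 ≡ 82, 124^16 ≡ 101, 124^32 ≡ 177, 124^64 ≡ 4, 124^128 ≡ 16 (mod 179).
Test 124^d mod 179 for each divisor d in increasing order:
124^1 ≡ 124
124^2 ≡ 161
124^89 = 124^64·124^16·124^8·124^1 ≡ 1  ← first divisor giving 1
The order is 89.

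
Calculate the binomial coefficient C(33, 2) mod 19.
15

Using Lucas' theorem:
Write n=33 and k=2 in base 19:
n in base 19: [1, 14]
k in base 19: [0, 2]
C(33,2) mod 19 = ∏ C(n_i, k_i) mod 19
Digit binomials (mod 19): C(1,0) = 1; C(14,2) = 91 ≡ 15
Product: 1 × 15 = 15 ≡ 15 (mod 19)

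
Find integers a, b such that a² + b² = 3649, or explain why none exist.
7² + 60² (a=7, b=60)

Factorization: 3649 = 41 × 89
By Fermat: n is sum of two squares iff every prime p ≡ 3 (mod 4) appears to even power.
All primes ≡ 3 (mod 4) appear to even power.
Search a = 0, 1, 2, … for 3649 - a² a perfect square: first hit at a = 7: 3649 - 49 = 3600 = 60².
3649 = 7² + 60² = 49 + 3600 ✓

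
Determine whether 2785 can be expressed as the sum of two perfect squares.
9² + 52² (a=9, b=52)

Factorization: 2785 = 5 × 557
By Fermat: n is sum of two squares iff every prime p ≡ 3 (mod 4) appears to even power.
All primes ≡ 3 (mod 4) appear to even power.
Search a = 0, 1, 2, … for 2785 - a² a perfect square: first hit at a = 9: 2785 - 81 = 2704 = 52².
2785 = 9² + 52² = 81 + 2704 ✓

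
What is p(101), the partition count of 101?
214481126

p(n) counts ways to write n as a sum of positive integers (order ignored).
Euler's pentagonal recurrence: p(k) = p(k-1) + p(k-2) - p(k-5) - p(k-7) + p(k-12) + p(k-15) - ... (offsets j(3j∓1)/2, signs ++--, p(0)=1, p(<0)=0).
DP table for k = 0..100: p(0)=1, p(1)=1, p(2)=2, p(3)=3, p(4)=5, p(5)=7, p(6)=11, p(7)=15, p(8)=22, p(9)=30, p(10)=42, p(11)=56, p(12)=77, p(13)=101, p(14)=135, p(15)=176, p(16)=231, p(17)=297, p(18)=385, p(19)=490, p(20)=627, p(21)=792, p(22)=1002, p(23)=1255, p(24)=1575, p(25)=1958, p(26)=2436, p(27)=3010, p(28)=3718, p(29)=4565, p(30)=5604, p(31)=6842, p(32)=8349, p(33)=10143, p(34)=12310, p(35)=14883, p(36)=17977, p(37)=21637, p(38)=26015, p(39)=31185, p(40)=37338, p(41)=44583, p(42)=53174, p(43)=63261, p(44)=75175, p(45)=89134, p(46)=105558, p(47)=124754, p(48)=147273, p(49)=173525, p(50)=204226, p(51)=239943, p(52)=281589, p(53)=329931, p(54)=386155, p(55)=451276, p(56)=526823, p(57)=614154, p(58)=715220, p(59)=831820, p(60)=966467, p(61)=1121505, p(62)=1300156, p(63)=1505499, p(64)=1741630, p(65)=2012558, p(66)=2323520, p(67)=2679689, p(68)=3087735, p(69)=3554345, p(70)=4087968, p(71)=4697205, p(72)=5392783, p(73)=6185689, p(74)=7089500, p(75)=8118264, p(76)=9289091, p(77)=10619863, p(78)=12132164, p(79)=13848650, p(80)=15796476, p(81)=18004327, p(82)=20506255, p(83)=23338469, p(84)=26543660, p(85)=30167357, p(86)=34262962, p(87)=38887673, p(88)=44108109, p(89)=49995925, p(90)=56634173, p(91)=64112359, p(92)=72533807, p(93)=82010177, p(94)=92669720, p(95)=104651419, p(96)=118114304, p(97)=133230930, p(98)=150198136, p(99)=169229875, p(100)=190569292.
Final step: p(101) = p(100) + p(99) - p(96) - p(94) + p(89) + p(86) - p(79) - p(75) + p(66) + p(61) - p(50) - p(44) + p(31) + p(24) - p(9) - p(1)
= 190569292 + 169229875 - 118114304 - 92669720 + 49995925 + 34262962 - 13848650 - 8118264 + 2323520 + 1121505 - 204226 - 75175 + 6842 + 1575 - 30 - 1
= 214481126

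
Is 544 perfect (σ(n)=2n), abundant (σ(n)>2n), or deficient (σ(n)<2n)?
abundant

Proper divisors of 544: sum = 1 + 2 + 4 + 8 + 16 + 17 + 32 + 34 + 68 + 136 + 272 = 590
Since 590 > 544, 544 is abundant.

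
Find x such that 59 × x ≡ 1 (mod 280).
19

gcd(59, 280) = 1, so the inverse exists.
Extended Euclidean algorithm on (280, 59):
280 = 4 × 59 + 44  ⟹  44 = (1)·280 + (-4)·59
59 = 1 × 44 + 15  ⟹  15 = (-1)·280 + (5)·59
44 = 2 × 15 + 14  ⟹  14 = (3)·280 + (-14)·59
15 = 1 × 14 + 1  ⟹  1 = (-4)·280 + (19)·59
So (19)·59 ≡ 1 (mod 280), i.e. 59^(-1) ≡ 19 (mod 280).
Check: 59 × 19 = 1121 ≡ 1 (mod 280)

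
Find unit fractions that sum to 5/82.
1/17 + 1/465 + 1/648210

Greedy algorithm:
5/82: ceiling(82/5) = 17, use 1/17
3/1394: ceiling(1394/3) = 465, use 1/465
1/648210: ceiling(648210/1) = 648210, use 1/648210
Result: 5/82 = 1/17 + 1/465 + 1/648210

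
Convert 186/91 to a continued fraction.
[2; 22, 1, 3]

Euclidean algorithm steps:
186 = 2 × 91 + 4
91 = 22 × 4 + 3
4 = 1 × 3 + 1
3 = 3 × 1 + 0
Continued fraction: [2; 22, 1, 3]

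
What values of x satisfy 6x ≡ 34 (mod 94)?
x ≡ 37 (mod 47)

gcd(6, 94) = 2, which divides 34, so solutions exist.
Divide through by 2: 3x ≡ 17 (mod 47).
Find 3^(-1) mod 47 by the extended Euclidean algorithm:
47 = 15 × 3 + 2  ⟹  2 = (1)·47 + (-15)·3
3 = 1 × 2 + 1  ⟹  1 = (-1)·47 + (16)·3
So (16)·3 ≡ 1 (mod 47), i.e. 3^(-1) ≡ 16 (mod 47).
x ≡ 16 × 17 = 272 ≡ 37 (mod 47).
Check: 6 × 37 = 222 ≡ 34 (mod 94).
x ≡ 37 (mod 47), giving 2 solutions mod 94.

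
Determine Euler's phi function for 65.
48

65 = 5 × 13
φ(n) = n × ∏(1 - 1/p) for each prime p dividing n
φ(65) = 65 × (1 - 1/5) × (1 - 1/13) = 48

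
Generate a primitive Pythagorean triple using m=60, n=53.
(791, 6360, 6409)

Euclid's formula: a = m² - n², b = 2mn, c = m² + n²
m = 60, n = 53
a = 60² - 53² = 3600 - 2809 = 791
b = 2 × 60 × 53 = 6360
c = 60² + 53² = 3600 + 2809 = 6409
Verification: 791² + 6360² = 625681 + 40449600 = 41075281 = 6409² ✓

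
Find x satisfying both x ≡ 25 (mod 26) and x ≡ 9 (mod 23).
285

Using Chinese Remainder Theorem:
M = 26 × 23 = 598
M1 = 23, M2 = 26
y1 = 23^(-1) mod 26 = 17
y2 = 26^(-1) mod 23 = 8
x = (25×23×17 + 9×26×8) mod 598 = 285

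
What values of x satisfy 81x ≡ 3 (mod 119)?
x ≡ 97 (mod 119)

gcd(81, 119) = 1, which divides 3, so solutions exist.
Find 81^(-1) mod 119 by the extended Euclidean algorithm:
119 = 1 × 81 + 38  ⟹  38 = (1)·119 + (-1)·81
81 = 2 × 38 + 5  ⟹  5 = (-2)·119 + (3)·81
38 = 7 × 5 + 3  ⟹  3 = (15)·119 + (-22)·81
5 = 1 × 3 + 2  ⟹  2 = (-17)·119 + (25)·81
3 = 1 × 2 + 1  ⟹  1 = (32)·119 + (-47)·81
So (-47)·81 ≡ 1 (mod 119), i.e. 81^(-1) ≡ -47 ≡ 72 (mod 119).
x ≡ 72 × 3 = 216 ≡ 97 (mod 119).
Check: 81 × 97 = 7857 ≡ 3 (mod 119).
Unique solution: x ≡ 97 (mod 119)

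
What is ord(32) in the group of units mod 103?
51

103 is prime, so ord(32) divides φ(103) = 102.
Divisors of 102: 1, 2, 3, 6, 17, 34, 51, 102.
Repeated squaring: 32^1 ≡ 32, 32^2 ≡ 97, 32^4 ≡ 36, 32^8 ≡ 60, 32^16 ≡ 98, 32^32 ≡ 25, 32^64 ≡ 7 (mod 103).
Test 32^d mod 103 for each divisor d in increasing order:
32^1 ≡ 32
32^2 ≡ 97
32^3 = 32^2·32^1 ≡ 14
32^6 = 32^4·32^2 ≡ 93
32^17 = 32^16·32^1 ≡ 46
32^34 = 32^32·32^2 ≡ 56
32^51 = 32^32·32^16·32^2·32^1 ≡ 1  ← first divisor giving 1
The order is 51.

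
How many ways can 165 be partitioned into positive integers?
172389800255

p(n) counts ways to write n as a sum of positive integers (order ignored).
Euler's pentagonal recurrence: p(k) = p(k-1) + p(k-2) - p(k-5) - p(k-7) + p(k-12) + p(k-15) - ... (offsets j(3j∓1)/2, signs ++--, p(0)=1, p(<0)=0).
DP table for k = 0..164: p(0)=1, p(1)=1, p(2)=2, p(3)=3, p(4)=5, p(5)=7, p(6)=11, p(7)=15, p(8)=22, p(9)=30, p(10)=42, p(11)=56, p(12)=77, p(13)=101, p(14)=135, p(15)=176, p(16)=231, p(17)=297, p(18)=385, p(19)=490, p(20)=627, p(21)=792, p(22)=1002, p(23)=1255, p(24)=1575, p(25)=1958, p(26)=2436, p(27)=3010, p(28)=3718, p(29)=4565, p(30)=5604, p(31)=6842, p(32)=8349, p(33)=10143, p(34)=12310, p(35)=14883, p(36)=17977, p(37)=21637, p(38)=26015, p(39)=31185, p(40)=37338, p(41)=44583, p(42)=53174, p(43)=63261, p(44)=75175, p(45)=89134, p(46)=105558, p(47)=124754, p(48)=147273, p(49)=173525, p(50)=204226, p(51)=239943, p(52)=281589, p(53)=329931, p(54)=386155, p(55)=451276, p(56)=526823, p(57)=614154, p(58)=715220, p(59)=831820, p(60)=966467, p(61)=1121505, p(62)=1300156, p(63)=1505499, p(64)=1741630, p(65)=2012558, p(66)=2323520, p(67)=2679689, p(68)=3087735, p(69)=3554345, p(70)=4087968, p(71)=4697205, p(72)=5392783, p(73)=6185689, p(74)=7089500, p(75)=8118264, p(76)=9289091, p(77)=10619863, p(78)=12132164, p(79)=13848650, p(80)=15796476, p(81)=18004327, p(82)=20506255, p(83)=23338469, p(84)=26543660, p(85)=30167357, p(86)=34262962, p(87)=38887673, p(88)=44108109, p(89)=49995925, p(90)=56634173, p(91)=64112359, p(92)=72533807, p(93)=82010177, p(94)=92669720, p(95)=104651419, p(96)=118114304, p(97)=133230930, p(98)=150198136, p(99)=169229875, p(100)=190569292, p(101)=214481126, p(102)=241265379, p(103)=271248950, p(104)=304801365, p(105)=342325709, p(106)=384276336, p(107)=431149389, p(108)=483502844, p(109)=541946240, p(110)=607163746, p(111)=679903203, p(112)=761002156, p(113)=851376628, p(114)=952050665, p(115)=1064144451, p(116)=1188908248, p(117)=1327710076, p(118)=1482074143, p(119)=1653668665, p(120)=1844349560, p(121)=2056148051, p(122)=2291320912, p(123)=2552338241, p(124)=2841940500, p(125)=3163127352, p(126)=3519222692, p(127)=3913864295, p(128)=4351078600, p(129)=4835271870, p(130)=5371315400, p(131)=5964539504, p(132)=6620830889, p(133)=7346629512, p(134)=8149040695, p(135)=9035836076, p(136)=10015581680, p(137)=11097645016, p(138)=12292341831, p(139)=13610949895, p(140)=15065878135, p(141)=16670689208, p(142)=18440293320, p(143)=20390982757, p(144)=22540654445, p(145)=24908858009, p(146)=27517052599, p(147)=30388671978, p(148)=33549419497, p(149)=37027355200, p(150)=40853235313, p(151)=45060624582, p(152)=49686288421, p(153)=54770336324, p(154)=60356673280, p(155)=66493182097, p(156)=73232243759, p(157)=80630964769, p(158)=88751778802, p(159)=97662728555, p(160)=107438159466, p(161)=118159068427, p(162)=129913904637, p(163)=142798995930, p(164)=156919475295.
Final step: p(165) = p(164) + p(163) - p(160) - p(158) + p(153) + p(150) - p(143) - p(139) + p(130) + p(125) - p(114) - p(108) + p(95) + p(88) - p(73) - p(65) + p(48) + p(39) - p(20) - p(10)
= 156919475295 + 142798995930 - 107438159466 - 88751778802 + 54770336324 + 40853235313 - 20390982757 - 13610949895 + 5371315400 + 3163127352 - 952050665 - 483502844 + 104651419 + 44108109 - 6185689 - 2012558 + 147273 + 31185 - 627 - 42
= 172389800255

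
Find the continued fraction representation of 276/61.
[4; 1, 1, 9, 1, 2]

Euclidean algorithm steps:
276 = 4 × 61 + 32
61 = 1 × 32 + 29
32 = 1 × 29 + 3
29 = 9 × 3 + 2
3 = 1 × 2 + 1
2 = 2 × 1 + 0
Continued fraction: [4; 1, 1, 9, 1, 2]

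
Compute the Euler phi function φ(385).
240

385 = 5 × 7 × 11
φ(n) = n × ∏(1 - 1/p) for each prime p dividing n
φ(385) = 385 × (1 - 1/5) × (1 - 1/7) × (1 - 1/11) = 240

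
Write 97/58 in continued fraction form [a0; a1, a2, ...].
[1; 1, 2, 19]

Euclidean algorithm steps:
97 = 1 × 58 + 39
58 = 1 × 39 + 19
39 = 2 × 19 + 1
19 = 19 × 1 + 0
Continued fraction: [1; 1, 2, 19]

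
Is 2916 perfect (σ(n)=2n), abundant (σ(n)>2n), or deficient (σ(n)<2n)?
abundant

Proper divisors of 2916: sum = 1 + 2 + 3 + 4 + 6 + 9 + 12 + 18 + ... + 486 + 729 + 972 + 1458 (20 divisors) = 4735
Since 4735 > 2916, 2916 is abundant.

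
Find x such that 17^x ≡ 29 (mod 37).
3

Baby-step giant-step with step n = ⌈√37⌉ = 7.
Baby steps 17^j mod 37 (j:value) for j=0..6: 0:1, 1:17, 2:30, 3:29, 4:12, 5:19, 6:27.
h = 29 is already in the table at j=3, so x = 3.
Check: 17^3 ≡ 29 (mod 37).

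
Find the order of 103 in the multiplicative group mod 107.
106

107 is prime, so ord(103) divides φ(107) = 106.
Divisors of 106: 1, 2, 53, 106.
Repeated squaring: 103^1 ≡ 103, 103^2 ≡ 16, 103^4 ≡ 42, 103^8 ≡ 52, 103^16 ≡ 29, 103^32 ≡ 92, 103^64 ≡ 11 (mod 107).
Test 103^d mod 107 for each divisor d in increasing order:
103^1 ≡ 103
103^2 ≡ 16
103^53 = 103^32·103^16·103^4·103^1 ≡ 106
103^106 = 103^64·103^32·103^8·103^2 ≡ 1  ← first divisor giving 1
The order is 106.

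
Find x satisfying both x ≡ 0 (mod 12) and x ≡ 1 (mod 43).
216

Using Chinese Remainder Theorem:
M = 12 × 43 = 516
M1 = 43, M2 = 12
y1 = 43^(-1) mod 12 = 7
y2 = 12^(-1) mod 43 = 18
x = (0×43×7 + 1×12×18) mod 516 = 216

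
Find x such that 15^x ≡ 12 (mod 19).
3

Baby-step giant-step with step n = ⌈√19⌉ = 5.
Baby steps 15^j mod 19 (j:value) for j=0..4: 0:1, 1:15, 2:16, 3:12, 4:9.
h = 12 is already in the table at j=3, so x = 3.
Check: 15^3 ≡ 12 (mod 19).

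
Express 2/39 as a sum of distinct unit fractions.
1/20 + 1/780

Greedy algorithm:
2/39: ceiling(39/2) = 20, use 1/20
1/780: ceiling(780/1) = 780, use 1/780
Result: 2/39 = 1/20 + 1/780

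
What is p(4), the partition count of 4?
5

p(n) counts ways to write n as a sum of positive integers (order ignored).
Examples: 4; 3 + 1; 2 + 2; 2 + 1 + 1; 1 + 1 + 1 + 1
p(4) = 5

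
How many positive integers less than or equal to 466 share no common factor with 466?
232

466 = 2 × 233
φ(n) = n × ∏(1 - 1/p) for each prime p dividing n
φ(466) = 466 × (1 - 1/2) × (1 - 1/233) = 232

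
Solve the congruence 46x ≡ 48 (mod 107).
x ≡ 15 (mod 107)

gcd(46, 107) = 1, which divides 48, so solutions exist.
Find 46^(-1) mod 107 by the extended Euclidean algorithm:
107 = 2 × 46 + 15  ⟹  15 = (1)·107 + (-2)·46
46 = 3 × 15 + 1  ⟹  1 = (-3)·107 + (7)·46
So (7)·46 ≡ 1 (mod 107), i.e. 46^(-1) ≡ 7 (mod 107).
x ≡ 7 × 48 = 336 ≡ 15 (mod 107).
Check: 46 × 15 = 690 ≡ 48 (mod 107).
Unique solution: x ≡ 15 (mod 107)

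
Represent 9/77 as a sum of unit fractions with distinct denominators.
1/9 + 1/174 + 1/40194

Greedy algorithm:
9/77: ceiling(77/9) = 9, use 1/9
4/693: ceiling(693/4) = 174, use 1/174
1/40194: ceiling(40194/1) = 40194, use 1/40194
Result: 9/77 = 1/9 + 1/174 + 1/40194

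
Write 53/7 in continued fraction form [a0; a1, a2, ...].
[7; 1, 1, 3]

Euclidean algorithm steps:
53 = 7 × 7 + 4
7 = 1 × 4 + 3
4 = 1 × 3 + 1
3 = 3 × 1 + 0
Continued fraction: [7; 1, 1, 3]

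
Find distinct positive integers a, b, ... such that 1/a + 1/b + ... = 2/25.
1/13 + 1/325

Greedy algorithm:
2/25: ceiling(25/2) = 13, use 1/13
1/325: ceiling(325/1) = 325, use 1/325
Result: 2/25 = 1/13 + 1/325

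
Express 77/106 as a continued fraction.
[0; 1, 2, 1, 1, 1, 9]

Euclidean algorithm steps:
77 = 0 × 106 + 77
106 = 1 × 77 + 29
77 = 2 × 29 + 19
29 = 1 × 19 + 10
19 = 1 × 10 + 9
10 = 1 × 9 + 1
9 = 9 × 1 + 0
Continued fraction: [0; 1, 2, 1, 1, 1, 9]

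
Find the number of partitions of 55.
451276

p(n) counts ways to write n as a sum of positive integers (order ignored).
Euler's pentagonal recurrence: p(k) = p(k-1) + p(k-2) - p(k-5) - p(k-7) + p(k-12) + p(k-15) - ... (offsets j(3j∓1)/2, signs ++--, p(0)=1, p(<0)=0).
DP table for k = 0..54: p(0)=1, p(1)=1, p(2)=2, p(3)=3, p(4)=5, p(5)=7, p(6)=11, p(7)=15, p(8)=22, p(9)=30, p(10)=42, p(11)=56, p(12)=77, p(13)=101, p(14)=135, p(15)=176, p(16)=231, p(17)=297, p(18)=385, p(19)=490, p(20)=627, p(21)=792, p(22)=1002, p(23)=1255, p(24)=1575, p(25)=1958, p(26)=2436, p(27)=3010, p(28)=3718, p(29)=4565, p(30)=5604, p(31)=6842, p(32)=8349, p(33)=10143, p(34)=12310, p(35)=14883, p(36)=17977, p(37)=21637, p(38)=26015, p(39)=31185, p(40)=37338, p(41)=44583, p(42)=53174, p(43)=63261, p(44)=75175, p(45)=89134, p(46)=105558, p(47)=124754, p(48)=147273, p(49)=173525, p(50)=204226, p(51)=239943, p(52)=281589, p(53)=329931, p(54)=386155.
Final step: p(55) = p(54) + p(53) - p(50) - p(48) + p(43) + p(40) - p(33) - p(29) + p(20) + p(15) - p(4)
= 386155 + 329931 - 204226 - 147273 + 63261 + 37338 - 10143 - 4565 + 627 + 176 - 5
= 451276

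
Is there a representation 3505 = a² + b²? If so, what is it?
16² + 57² (a=16, b=57)

Factorization: 3505 = 5 × 701
By Fermat: n is sum of two squares iff every prime p ≡ 3 (mod 4) appears to even power.
All primes ≡ 3 (mod 4) appear to even power.
Search a = 0, 1, 2, … for 3505 - a² a perfect square: first hit at a = 16: 3505 - 256 = 3249 = 57².
3505 = 16² + 57² = 256 + 3249 ✓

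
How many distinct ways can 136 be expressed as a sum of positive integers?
10015581680

p(n) counts ways to write n as a sum of positive integers (order ignored).
Euler's pentagonal recurrence: p(k) = p(k-1) + p(k-2) - p(k-5) - p(k-7) + p(k-12) + p(k-15) - ... (offsets j(3j∓1)/2, signs ++--, p(0)=1, p(<0)=0).
DP table for k = 0..135: p(0)=1, p(1)=1, p(2)=2, p(3)=3, p(4)=5, p(5)=7, p(6)=11, p(7)=15, p(8)=22, p(9)=30, p(10)=42, p(11)=56, p(12)=77, p(13)=101, p(14)=135, p(15)=176, p(16)=231, p(17)=297, p(18)=385, p(19)=490, p(20)=627, p(21)=792, p(22)=1002, p(23)=1255, p(24)=1575, p(25)=1958, p(26)=2436, p(27)=3010, p(28)=3718, p(29)=4565, p(30)=5604, p(31)=6842, p(32)=8349, p(33)=10143, p(34)=12310, p(35)=14883, p(36)=17977, p(37)=21637, p(38)=26015, p(39)=31185, p(40)=37338, p(41)=44583, p(42)=53174, p(43)=63261, p(44)=75175, p(45)=89134, p(46)=105558, p(47)=124754, p(48)=147273, p(49)=173525, p(50)=204226, p(51)=239943, p(52)=281589, p(53)=329931, p(54)=386155, p(55)=451276, p(56)=526823, p(57)=614154, p(58)=715220, p(59)=831820, p(60)=966467, p(61)=1121505, p(62)=1300156, p(63)=1505499, p(64)=1741630, p(65)=2012558, p(66)=2323520, p(67)=2679689, p(68)=3087735, p(69)=3554345, p(70)=4087968, p(71)=4697205, p(72)=5392783, p(73)=6185689, p(74)=7089500, p(75)=8118264, p(76)=9289091, p(77)=10619863, p(78)=12132164, p(79)=13848650, p(80)=15796476, p(81)=18004327, p(82)=20506255, p(83)=23338469, p(84)=26543660, p(85)=30167357, p(86)=34262962, p(87)=38887673, p(88)=44108109, p(89)=49995925, p(90)=56634173, p(91)=64112359, p(92)=72533807, p(93)=82010177, p(94)=92669720, p(95)=104651419, p(96)=118114304, p(97)=133230930, p(98)=150198136, p(99)=169229875, p(100)=190569292, p(101)=214481126, p(102)=241265379, p(103)=271248950, p(104)=304801365, p(105)=342325709, p(106)=384276336, p(107)=431149389, p(108)=483502844, p(109)=541946240, p(110)=607163746, p(111)=679903203, p(112)=761002156, p(113)=851376628, p(114)=952050665, p(115)=1064144451, p(116)=1188908248, p(117)=1327710076, p(118)=1482074143, p(119)=1653668665, p(120)=1844349560, p(121)=2056148051, p(122)=2291320912, p(123)=2552338241, p(124)=2841940500, p(125)=3163127352, p(126)=3519222692, p(127)=3913864295, p(128)=4351078600, p(129)=4835271870, p(130)=5371315400, p(131)=5964539504, p(132)=6620830889, p(133)=7346629512, p(134)=8149040695, p(135)=9035836076.
Final step: p(136) = p(135) + p(134) - p(131) - p(129) + p(124) + p(121) - p(114) - p(110) + p(101) + p(96) - p(85) - p(79) + p(66) + p(59) - p(44) - p(36) + p(19) + p(10)
= 9035836076 + 8149040695 - 5964539504 - 4835271870 + 2841940500 + 2056148051 - 952050665 - 607163746 + 214481126 + 118114304 - 30167357 - 13848650 + 2323520 + 831820 - 75175 - 17977 + 490 + 42
= 10015581680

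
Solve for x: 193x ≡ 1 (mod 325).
32

gcd(193, 325) = 1, so the inverse exists.
Extended Euclidean algorithm on (325, 193):
325 = 1 × 193 + 132  ⟹  132 = (1)·325 + (-1)·193
193 = 1 × 132 + 61  ⟹  61 = (-1)·325 + (2)·193
132 = 2 × 61 + 10  ⟹  10 = (3)·325 + (-5)·193
61 = 6 × 10 + 1  ⟹  1 = (-19)·325 + (32)·193
So (32)·193 ≡ 1 (mod 325), i.e. 193^(-1) ≡ 32 (mod 325).
Check: 193 × 32 = 6176 ≡ 1 (mod 325)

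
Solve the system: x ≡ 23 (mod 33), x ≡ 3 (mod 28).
815

Using Chinese Remainder Theorem:
M = 33 × 28 = 924
M1 = 28, M2 = 33
y1 = 28^(-1) mod 33 = 13
y2 = 33^(-1) mod 28 = 17
x = (23×28×13 + 3×33×17) mod 924 = 815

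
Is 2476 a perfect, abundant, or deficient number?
deficient

Proper divisors of 2476: sum = 1 + 2 + 4 + 619 + 1238 = 1864
Since 1864 < 2476, 2476 is deficient.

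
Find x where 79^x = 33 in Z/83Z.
48

Baby-step giant-step with step n = ⌈√83⌉ = 10.
Baby steps 79^j mod 83 (j:value) for j=0..9: 0:1, 1:79, 2:16, 3:19, 4:7, 5:55, 6:29, 7:50, 8:49, 9:53.
Giant-step multiplier: 79^(-10) ≡ 79^(82-10) = 79^72 ≡ 9 (mod 83).
Giant steps γ_i = 33·9^i mod 83: γ_0=33, γ_1=48, γ_2=17, γ_3=70, γ_4=49 (in table at j=8).
x = i·n + j = 4·10 + 8 = 48.
Check: 79^48 ≡ 33 (mod 83).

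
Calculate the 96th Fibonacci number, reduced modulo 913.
437

Matrix identity: Q^n = [[F_(n+1), F_n], [F_n, F_(n-1)]] with Q = [[1,1],[1,0]].
n = 96 = 1100000₂. Square-and-multiply, entries mod 913:
Q^1 = [[1,1],[1,0]]
Q^3 = (Q^1)²·Q = [[3,2],[2,1]]
Q^6 = (Q^3)² = [[13,8],[8,5]]
Q^12 = (Q^6)² = [[233,144],[144,89]]
Q^24 = (Q^12)² = [[159,718],[718,354]]
Q^48 = (Q^24)² = [[309,395],[395,827]]
Q^96 = (Q^48)² = [[431,437],[437,907]]
F_96 mod 913 = Q^96[0][1] = 437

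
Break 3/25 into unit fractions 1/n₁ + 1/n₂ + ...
1/9 + 1/113 + 1/25425

Greedy algorithm:
3/25: ceiling(25/3) = 9, use 1/9
2/225: ceiling(225/2) = 113, use 1/113
1/25425: ceiling(25425/1) = 25425, use 1/25425
Result: 3/25 = 1/9 + 1/113 + 1/25425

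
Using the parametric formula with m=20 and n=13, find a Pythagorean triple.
(231, 520, 569)

Euclid's formula: a = m² - n², b = 2mn, c = m² + n²
m = 20, n = 13
a = 20² - 13² = 400 - 169 = 231
b = 2 × 20 × 13 = 520
c = 20² + 13² = 400 + 169 = 569
Verification: 231² + 520² = 53361 + 270400 = 323761 = 569² ✓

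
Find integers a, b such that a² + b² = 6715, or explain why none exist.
Not possible

Factorization: 6715 = 5 × 17 × 79
By Fermat: n is sum of two squares iff every prime p ≡ 3 (mod 4) appears to even power.
Prime(s) ≡ 3 (mod 4) with odd exponent: [(79, 1)]
Therefore 6715 cannot be expressed as a² + b².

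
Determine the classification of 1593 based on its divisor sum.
deficient

Proper divisors of 1593: sum = 1 + 3 + 9 + 27 + 59 + 177 + 531 = 807
Since 807 < 1593, 1593 is deficient.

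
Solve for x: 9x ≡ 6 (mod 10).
x ≡ 4 (mod 10)

gcd(9, 10) = 1, which divides 6, so solutions exist.
Find 9^(-1) mod 10 by the extended Euclidean algorithm:
10 = 1 × 9 + 1  ⟹  1 = (1)·10 + (-1)·9
So (-1)·9 ≡ 1 (mod 10), i.e. 9^(-1) ≡ -1 ≡ 9 (mod 10).
x ≡ 9 × 6 = 54 ≡ 4 (mod 10).
Check: 9 × 4 = 36 ≡ 6 (mod 10).
Unique solution: x ≡ 4 (mod 10)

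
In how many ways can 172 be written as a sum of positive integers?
330495499613

p(n) counts ways to write n as a sum of positive integers (order ignored).
Euler's pentagonal recurrence: p(k) = p(k-1) + p(k-2) - p(k-5) - p(k-7) + p(k-12) + p(k-15) - ... (offsets j(3j∓1)/2, signs ++--, p(0)=1, p(<0)=0).
DP table for k = 0..171: p(0)=1, p(1)=1, p(2)=2, p(3)=3, p(4)=5, p(5)=7, p(6)=11, p(7)=15, p(8)=22, p(9)=30, p(10)=42, p(11)=56, p(12)=77, p(13)=101, p(14)=135, p(15)=176, p(16)=231, p(17)=297, p(18)=385, p(19)=490, p(20)=627, p(21)=792, p(22)=1002, p(23)=1255, p(24)=1575, p(25)=1958, p(26)=2436, p(27)=3010, p(28)=3718, p(29)=4565, p(30)=5604, p(31)=6842, p(32)=8349, p(33)=10143, p(34)=12310, p(35)=14883, p(36)=17977, p(37)=21637, p(38)=26015, p(39)=31185, p(40)=37338, p(41)=44583, p(42)=53174, p(43)=63261, p(44)=75175, p(45)=89134, p(46)=105558, p(47)=124754, p(48)=147273, p(49)=173525, p(50)=204226, p(51)=239943, p(52)=281589, p(53)=329931, p(54)=386155, p(55)=451276, p(56)=526823, p(57)=614154, p(58)=715220, p(59)=831820, p(60)=966467, p(61)=1121505, p(62)=1300156, p(63)=1505499, p(64)=1741630, p(65)=2012558, p(66)=2323520, p(67)=2679689, p(68)=3087735, p(69)=3554345, p(70)=4087968, p(71)=4697205, p(72)=5392783, p(73)=6185689, p(74)=7089500, p(75)=8118264, p(76)=9289091, p(77)=10619863, p(78)=12132164, p(79)=13848650, p(80)=15796476, p(81)=18004327, p(82)=20506255, p(83)=23338469, p(84)=26543660, p(85)=30167357, p(86)=34262962, p(87)=38887673, p(88)=44108109, p(89)=49995925, p(90)=56634173, p(91)=64112359, p(92)=72533807, p(93)=82010177, p(94)=92669720, p(95)=104651419, p(96)=118114304, p(97)=133230930, p(98)=150198136, p(99)=169229875, p(100)=190569292, p(101)=214481126, p(102)=241265379, p(103)=271248950, p(104)=304801365, p(105)=342325709, p(106)=384276336, p(107)=431149389, p(108)=483502844, p(109)=541946240, p(110)=607163746, p(111)=679903203, p(112)=761002156, p(113)=851376628, p(114)=952050665, p(115)=1064144451, p(116)=1188908248, p(117)=1327710076, p(118)=1482074143, p(119)=1653668665, p(120)=1844349560, p(121)=2056148051, p(122)=2291320912, p(123)=2552338241, p(124)=2841940500, p(125)=3163127352, p(126)=3519222692, p(127)=3913864295, p(128)=4351078600, p(129)=4835271870, p(130)=5371315400, p(131)=5964539504, p(132)=6620830889, p(133)=7346629512, p(134)=8149040695, p(135)=9035836076, p(136)=10015581680, p(137)=11097645016, p(138)=12292341831, p(139)=13610949895, p(140)=15065878135, p(141)=16670689208, p(142)=18440293320, p(143)=20390982757, p(144)=22540654445, p(145)=24908858009, p(146)=27517052599, p(147)=30388671978, p(148)=33549419497, p(149)=37027355200, p(150)=40853235313, p(151)=45060624582, p(152)=49686288421, p(153)=54770336324, p(154)=60356673280, p(155)=66493182097, p(156)=73232243759, p(157)=80630964769, p(158)=88751778802, p(159)=97662728555, p(160)=107438159466, p(161)=118159068427, p(162)=129913904637, p(163)=142798995930, p(164)=156919475295, p(165)=172389800255, p(166)=189334822579, p(167)=207890420102, p(168)=228204732751, p(169)=250438925115, p(170)=274768617130, p(171)=301384802048.
Final step: p(172) = p(171) + p(170) - p(167) - p(165) + p(160) + p(157) - p(150) - p(146) + p(137) + p(132) - p(121) - p(115) + p(102) + p(95) - p(80) - p(72) + p(55) + p(46) - p(27) - p(17)
= 301384802048 + 274768617130 - 207890420102 - 172389800255 + 107438159466 + 80630964769 - 40853235313 - 27517052599 + 11097645016 + 6620830889 - 2056148051 - 1064144451 + 241265379 + 104651419 - 15796476 - 5392783 + 451276 + 105558 - 3010 - 297
= 330495499613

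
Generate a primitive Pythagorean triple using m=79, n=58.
(2877, 9164, 9605)

Euclid's formula: a = m² - n², b = 2mn, c = m² + n²
m = 79, n = 58
a = 79² - 58² = 6241 - 3364 = 2877
b = 2 × 79 × 58 = 9164
c = 79² + 58² = 6241 + 3364 = 9605
Verification: 2877² + 9164² = 8277129 + 83978896 = 92256025 = 9605² ✓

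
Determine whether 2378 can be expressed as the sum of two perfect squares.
13² + 47² (a=13, b=47)

Factorization: 2378 = 2 × 29 × 41
By Fermat: n is sum of two squares iff every prime p ≡ 3 (mod 4) appears to even power.
All primes ≡ 3 (mod 4) appear to even power.
Search a = 0, 1, 2, … for 2378 - a² a perfect square: first hit at a = 13: 2378 - 169 = 2209 = 47².
2378 = 13² + 47² = 169 + 2209 ✓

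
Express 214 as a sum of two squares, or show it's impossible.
Not possible

Factorization: 214 = 2 × 107
By Fermat: n is sum of two squares iff every prime p ≡ 3 (mod 4) appears to even power.
Prime(s) ≡ 3 (mod 4) with odd exponent: [(107, 1)]
Therefore 214 cannot be expressed as a² + b².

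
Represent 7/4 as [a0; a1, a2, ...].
[1; 1, 3]

Euclidean algorithm steps:
7 = 1 × 4 + 3
4 = 1 × 3 + 1
3 = 3 × 1 + 0
Continued fraction: [1; 1, 3]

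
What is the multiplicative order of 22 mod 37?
36

37 is prime, so ord(22) divides φ(37) = 36.
Divisors of 36: 1, 2, 3, 4, 6, 9, 12, 18, 36.
Repeated squaring: 22^1 ≡ 22, 22^2 ≡ 3, 22^4 ≡ 9, 22^8 ≡ 7, 22^16 ≡ 12, 22^32 ≡ 33 (mod 37).
Test 22^d mod 37 for each divisor d in increasing order:
22^1 ≡ 22
22^2 ≡ 3
22^3 = 22^2·22^1 ≡ 29
22^4 ≡ 9
22^6 = 22^4·22^2 ≡ 27
22^9 = 22^8·22^1 ≡ 6
22^12 = 22^8·22^4 ≡ 26
22^18 = 22^16·22^2 ≡ 36
22^36 = 22^32·22^4 ≡ 1  ← first divisor giving 1
The order is 36.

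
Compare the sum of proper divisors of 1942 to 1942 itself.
deficient

Proper divisors of 1942: sum = 1 + 2 + 971 = 974
Since 974 < 1942, 1942 is deficient.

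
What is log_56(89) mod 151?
149

Baby-step giant-step with step n = ⌈√151⌉ = 13.
Baby steps 56^j mod 151 (j:value) for j=0..12: 0:1, 1:56, 2:116, 3:3, 4:17, 5:46, 6:9, 7:51, 8:138, 9:27, 10:2, 11:112, 12:81.
Giant-step multiplier: 56^(-13) ≡ 56^(150-13) = 56^137 ≡ 126 (mod 151).
Giant steps γ_i = 89·126^i mod 151: γ_0=89, γ_1=40, γ_2=57, γ_3=85, γ_4=140, γ_5=124, γ_6=71, γ_7=37, γ_8=132, γ_9=22, γ_10=54, γ_11=9 (in table at j=6).
x = i·n + j = 11·13 + 6 = 149.
Check: 56^149 ≡ 89 (mod 151).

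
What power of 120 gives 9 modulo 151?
54

Baby-step giant-step with step n = ⌈√151⌉ = 13.
Baby steps 120^j mod 151 (j:value) for j=0..12: 0:1, 1:120, 2:55, 3:107, 4:5, 5:147, 6:124, 7:82, 8:25, 9:131, 10:16, 11:108, 12:125.
Giant-step multiplier: 120^(-13) ≡ 120^(150-13) = 120^137 ≡ 77 (mod 151).
Giant steps γ_i = 9·77^i mod 151: γ_0=9, γ_1=89, γ_2=58, γ_3=87, γ_4=55 (in table at j=2).
x = i·n + j = 4·13 + 2 = 54.
Check: 120^54 ≡ 9 (mod 151).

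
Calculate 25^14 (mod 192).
145

Repeated squaring. Binary of 14 = 1110.
25^1 ≡ 25 (mod 192); 25^2 ≡ 49 (mod 192); 25^4 ≡ 97 (mod 192); 25^8 ≡ 1 (mod 192)
25^14 = 25^2 × 25^4 × 25^8 ≡ 145 (mod 192)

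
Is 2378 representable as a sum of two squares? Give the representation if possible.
13² + 47² (a=13, b=47)

Factorization: 2378 = 2 × 29 × 41
By Fermat: n is sum of two squares iff every prime p ≡ 3 (mod 4) appears to even power.
All primes ≡ 3 (mod 4) appear to even power.
Search a = 0, 1, 2, … for 2378 - a² a perfect square: first hit at a = 13: 2378 - 169 = 2209 = 47².
2378 = 13² + 47² = 169 + 2209 ✓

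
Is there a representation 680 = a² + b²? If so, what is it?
2² + 26² (a=2, b=26)

Factorization: 680 = 2^3 × 5 × 17
By Fermat: n is sum of two squares iff every prime p ≡ 3 (mod 4) appears to even power.
All primes ≡ 3 (mod 4) appear to even power.
Search a = 0, 1, 2, … for 680 - a² a perfect square: first hit at a = 2: 680 - 4 = 676 = 26².
680 = 2² + 26² = 4 + 676 ✓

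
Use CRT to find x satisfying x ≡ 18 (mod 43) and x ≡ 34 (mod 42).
706

Using Chinese Remainder Theorem:
M = 43 × 42 = 1806
M1 = 42, M2 = 43
y1 = 42^(-1) mod 43 = 42
y2 = 43^(-1) mod 42 = 1
x = (18×42×42 + 34×43×1) mod 1806 = 706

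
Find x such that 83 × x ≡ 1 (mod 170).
127

gcd(83, 170) = 1, so the inverse exists.
Extended Euclidean algorithm on (170, 83):
170 = 2 × 83 + 4  ⟹  4 = (1)·170 + (-2)·83
83 = 20 × 4 + 3  ⟹  3 = (-20)·170 + (41)·83
4 = 1 × 3 + 1  ⟹  1 = (21)·170 + (-43)·83
So (-43)·83 ≡ 1 (mod 170), i.e. 83^(-1) ≡ -43 ≡ 127 (mod 170).
Check: 83 × 127 = 10541 ≡ 1 (mod 170)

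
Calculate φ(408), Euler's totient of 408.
128

408 = 2^3 × 3 × 17
φ(n) = n × ∏(1 - 1/p) for each prime p dividing n
φ(408) = 408 × (1 - 1/2) × (1 - 1/3) × (1 - 1/17) = 128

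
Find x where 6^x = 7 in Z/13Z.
7

Baby-step giant-step with step n = ⌈√13⌉ = 4.
Baby steps 6^j mod 13 (j:value) for j=0..3: 0:1, 1:6, 2:10, 3:8.
Giant-step multiplier: 6^(-4) ≡ 6^(12-4) = 6^8 ≡ 3 (mod 13).
Giant steps γ_i = 7·3^i mod 13: γ_0=7, γ_1=8 (in table at j=3).
x = i·n + j = 1·4 + 3 = 7.
Check: 6^7 ≡ 7 (mod 13).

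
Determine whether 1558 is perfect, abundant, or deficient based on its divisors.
deficient

Proper divisors of 1558: sum = 1 + 2 + 19 + 38 + 41 + 82 + 779 = 962
Since 962 < 1558, 1558 is deficient.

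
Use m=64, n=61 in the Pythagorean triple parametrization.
(375, 7808, 7817)

Euclid's formula: a = m² - n², b = 2mn, c = m² + n²
m = 64, n = 61
a = 64² - 61² = 4096 - 3721 = 375
b = 2 × 64 × 61 = 7808
c = 64² + 61² = 4096 + 3721 = 7817
Verification: 375² + 7808² = 140625 + 60964864 = 61105489 = 7817² ✓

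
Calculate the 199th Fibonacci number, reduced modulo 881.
465

Matrix identity: Q^n = [[F_(n+1), F_n], [F_n, F_(n-1)]] with Q = [[1,1],[1,0]].
n = 199 = 11000111₂. Square-and-multiply, entries mod 881:
Q^1 = [[1,1],[1,0]]
Q^3 = (Q^1)²·Q = [[3,2],[2,1]]
Q^6 = (Q^3)² = [[13,8],[8,5]]
Q^12 = (Q^6)² = [[233,144],[144,89]]
Q^24 = (Q^12)² = [[140,556],[556,465]]
Q^49 = (Q^24)²·Q = [[842,123],[123,719]]
Q^99 = (Q^49)²·Q = [[737,792],[792,826]]
Q^199 = (Q^99)²·Q = [[556,465],[465,91]]
F_199 mod 881 = Q^199[0][1] = 465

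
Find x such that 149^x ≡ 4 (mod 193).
76

Baby-step giant-step with step n = ⌈√193⌉ = 14.
Baby steps 149^j mod 193 (j:value) for j=0..13: 0:1, 1:149, 2:6, 3:122, 4:36, 5:153, 6:23, 7:146, 8:138, 9:104, 10:56, 11:45, 12:143, 13:77.
Giant-step multiplier: 149^(-14) ≡ 149^(192-14) = 149^178 ≡ 101 (mod 193).
Giant steps γ_i = 4·101^i mod 193: γ_0=4, γ_1=18, γ_2=81, γ_3=75, γ_4=48, γ_5=23 (in table at j=6).
x = i·n + j = 5·14 + 6 = 76.
Check: 149^76 ≡ 4 (mod 193).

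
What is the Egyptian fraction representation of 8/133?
1/17 + 1/754 + 1/1704794

Greedy algorithm:
8/133: ceiling(133/8) = 17, use 1/17
3/2261: ceiling(2261/3) = 754, use 1/754
1/1704794: ceiling(1704794/1) = 1704794, use 1/1704794
Result: 8/133 = 1/17 + 1/754 + 1/1704794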